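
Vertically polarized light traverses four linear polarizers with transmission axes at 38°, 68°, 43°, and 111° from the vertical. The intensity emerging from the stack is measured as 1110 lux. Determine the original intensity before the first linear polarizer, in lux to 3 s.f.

I₀ ≈ 2.07e4 lux

I₁ = I₀ cos²(38° − 0°) = I₀ cos²(38°) = 0.621 I₀.
I₂ = I₁ cos²(68° − 38°) = 0.621 I₀ · cos²(30°) = 0.4657 I₀.
I₃ = I₂ cos²(43° − 68°) = 0.4657 I₀ · cos²(25°) = 0.3825 I₀.
I₄ = I₃ cos²(111° − 43°) = 0.3825 I₀ · cos²(68°) = 0.05368 I₀.
So 1110 lux = 0.05368 I₀, giving I₀ = 1110/0.05368 = 2.068e+04 lux.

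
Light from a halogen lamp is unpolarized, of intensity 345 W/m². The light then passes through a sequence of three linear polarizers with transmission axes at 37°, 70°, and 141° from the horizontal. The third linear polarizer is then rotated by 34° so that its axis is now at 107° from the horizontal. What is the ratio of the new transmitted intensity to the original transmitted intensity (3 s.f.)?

Before rotation:
Unpolarized light through the first polarizer → I₁ = ½ I₀, now polarized at 37°.
I₂ = I₁ cos²(70° − 37°) = 0.5 I₀ · cos²(33°) = 0.3517 I₀.
I₃ = I₂ cos²(141° − 70°) = 0.3517 I₀ · cos²(71°) = 0.03728 I₀.
After rotation:
Unpolarized light through the first polarizer → I₁ = ½ I₀, now polarized at 37°.
I₂ = I₁ cos²(70° − 37°) = 0.5 I₀ · cos²(33°) = 0.3517 I₀.
I₃ = I₂ cos²(107° − 70°) = 0.3517 I₀ · cos²(37°) = 0.2243 I₀.
Ratio = 0.2243 / 0.03728 = 6.017.

I_new/I_old ≈ 6.02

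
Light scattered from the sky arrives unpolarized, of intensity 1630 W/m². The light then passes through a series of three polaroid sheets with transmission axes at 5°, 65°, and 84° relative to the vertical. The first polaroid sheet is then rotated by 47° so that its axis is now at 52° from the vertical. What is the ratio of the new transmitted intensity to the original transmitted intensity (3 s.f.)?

I_new/I_old ≈ 3.80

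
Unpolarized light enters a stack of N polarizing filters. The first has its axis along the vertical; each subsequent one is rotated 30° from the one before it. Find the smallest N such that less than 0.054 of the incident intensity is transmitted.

N = 9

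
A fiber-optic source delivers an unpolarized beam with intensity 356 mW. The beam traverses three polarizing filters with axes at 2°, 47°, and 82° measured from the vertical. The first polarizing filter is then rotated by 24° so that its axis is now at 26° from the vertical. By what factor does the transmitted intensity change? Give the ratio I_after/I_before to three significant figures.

Before rotation:
Unpolarized light through the first polarizer → I₁ = ½ I₀, now polarized at 2°.
I₂ = I₁ cos²(47° − 2°) = 0.5 I₀ · cos²(45°) = 0.25 I₀.
I₃ = I₂ cos²(82° − 47°) = 0.25 I₀ · cos²(35°) = 0.1678 I₀.
After rotation:
Unpolarized light through the first polarizer → I₁ = ½ I₀, now polarized at 26°.
I₂ = I₁ cos²(47° − 26°) = 0.5 I₀ · cos²(21°) = 0.4358 I₀.
I₃ = I₂ cos²(82° − 47°) = 0.4358 I₀ · cos²(35°) = 0.2924 I₀.
Ratio = 0.2924 / 0.1678 = 1.743.

I_new/I_old ≈ 1.74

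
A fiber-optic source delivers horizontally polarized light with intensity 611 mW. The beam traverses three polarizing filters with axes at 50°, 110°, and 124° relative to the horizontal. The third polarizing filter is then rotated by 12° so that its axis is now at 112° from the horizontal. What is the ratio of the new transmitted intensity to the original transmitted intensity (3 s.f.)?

I_new/I_old ≈ 1.06

Before rotation:
I₁ = I₀ cos²(50° − 0°) = I₀ cos²(50°) = 0.4132 I₀.
I₂ = I₁ cos²(110° − 50°) = 0.4132 I₀ · cos²(60°) = 0.1033 I₀.
I₃ = I₂ cos²(124° − 110°) = 0.1033 I₀ · cos²(14°) = 0.09725 I₀.
After rotation:
I₁ = I₀ cos²(50° − 0°) = I₀ cos²(50°) = 0.4132 I₀.
I₂ = I₁ cos²(110° − 50°) = 0.4132 I₀ · cos²(60°) = 0.1033 I₀.
I₃ = I₂ cos²(112° − 110°) = 0.1033 I₀ · cos²(2°) = 0.1032 I₀.
Ratio = 0.1032 / 0.09725 = 1.061.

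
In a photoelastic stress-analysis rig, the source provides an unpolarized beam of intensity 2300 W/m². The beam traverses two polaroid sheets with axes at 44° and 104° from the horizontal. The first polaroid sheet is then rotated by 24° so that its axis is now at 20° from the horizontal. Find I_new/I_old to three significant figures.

I_new/I_old ≈ 0.0437

Before rotation:
Unpolarized light through the first polarizer → I₁ = ½ I₀, now polarized at 44°.
I₂ = I₁ cos²(104° − 44°) = 0.5 I₀ · cos²(60°) = 0.125 I₀.
After rotation:
Unpolarized light through the first polarizer → I₁ = ½ I₀, now polarized at 20°.
I₂ = I₁ cos²(104° − 20°) = 0.5 I₀ · cos²(84°) = 0.005463 I₀.
Ratio = 0.005463 / 0.125 = 0.0437.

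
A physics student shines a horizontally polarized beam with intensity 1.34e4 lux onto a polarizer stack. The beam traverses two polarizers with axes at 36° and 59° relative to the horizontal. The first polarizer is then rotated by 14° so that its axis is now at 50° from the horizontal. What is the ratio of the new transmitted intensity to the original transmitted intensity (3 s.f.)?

I_new/I_old ≈ 0.727

Before rotation:
I₁ = I₀ cos²(36° − 0°) = I₀ cos²(36°) = 0.6545 I₀.
I₂ = I₁ cos²(59° − 36°) = 0.6545 I₀ · cos²(23°) = 0.5546 I₀.
After rotation:
I₁ = I₀ cos²(50° − 0°) = I₀ cos²(50°) = 0.4132 I₀.
I₂ = I₁ cos²(59° − 50°) = 0.4132 I₀ · cos²(9°) = 0.4031 I₀.
Ratio = 0.4031 / 0.5546 = 0.7268.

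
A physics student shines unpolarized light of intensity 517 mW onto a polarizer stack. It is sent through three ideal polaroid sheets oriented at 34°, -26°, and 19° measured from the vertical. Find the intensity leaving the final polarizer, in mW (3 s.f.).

I ≈ 32.3 mW

Unpolarized light through the first polarizer → I₁ = 517 mW/2 = 258.5 mW, polarized at 34°.
I₂ = I₁ · cos²(60°) = 258.5 · 0.25 = 64.63 mW.
I₃ = I₂ · cos²(45°) = 64.63 · 0.5 = 32.31 mW.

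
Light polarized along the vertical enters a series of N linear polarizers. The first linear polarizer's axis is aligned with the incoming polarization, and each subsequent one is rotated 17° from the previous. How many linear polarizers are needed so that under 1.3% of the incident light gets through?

N = 50

First polarizer is aligned with the polarization: full transmission.
Each further stage multiplies by cos²(17°) = 0.9145.
After N polarizers: T = 0.9145^(N−1). Require T < 0.013 ⇒ N−1 > ln(0.013)/ln(0.9145) = 48.60, so N−1 ≥ 49 and N = 50.
Check: N=50 gives T = 0.01254 < 0.013; N=49 gives T = 0.01372.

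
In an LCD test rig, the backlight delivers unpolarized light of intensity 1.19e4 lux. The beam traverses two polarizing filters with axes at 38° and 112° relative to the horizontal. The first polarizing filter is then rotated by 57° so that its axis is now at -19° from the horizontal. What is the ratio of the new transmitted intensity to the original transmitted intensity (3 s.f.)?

I_new/I_old ≈ 5.67

Before rotation:
Unpolarized light through the first polarizer → I₁ = ½ I₀, now polarized at 38°.
I₂ = I₁ cos²(112° − 38°) = 0.5 I₀ · cos²(74°) = 0.03799 I₀.
After rotation:
Unpolarized light through the first polarizer → I₁ = ½ I₀, now polarized at -19°.
Angle between axes 1 and 2: 49°. I₂ = 0.5 I₀ · cos²(49°) = 0.2152 I₀.
Ratio = 0.2152 / 0.03799 = 5.665.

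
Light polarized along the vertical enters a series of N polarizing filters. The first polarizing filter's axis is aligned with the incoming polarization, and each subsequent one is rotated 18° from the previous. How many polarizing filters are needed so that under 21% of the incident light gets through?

N = 17

First polarizer is aligned with the polarization: full transmission.
Each further stage multiplies by cos²(18°) = 0.9045.
After N polarizers: T = 0.9045^(N−1). Require T < 0.21 ⇒ N−1 > ln(0.21)/ln(0.9045) = 15.55, so N−1 ≥ 16 and N = 17.
Check: N=17 gives T = 0.2007 < 0.21; N=16 gives T = 0.2219.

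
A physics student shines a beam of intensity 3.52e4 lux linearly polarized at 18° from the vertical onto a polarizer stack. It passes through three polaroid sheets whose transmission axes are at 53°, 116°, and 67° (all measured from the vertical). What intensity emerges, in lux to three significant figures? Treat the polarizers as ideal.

I ≈ 2100 lux

By Malus's law, I₁ = 3.52e4 lux · cos²(35°) = 2.362e+04 lux.
I₂ = I₁ · cos²(63°) = 2.362e+04 · 0.2061 = 4868 lux.
I₃ = I₂ · cos²(49°) = 4868 · 0.4304 = 2095 lux.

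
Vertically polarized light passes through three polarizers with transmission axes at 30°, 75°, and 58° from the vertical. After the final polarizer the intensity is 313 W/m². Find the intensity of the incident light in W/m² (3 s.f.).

By Malus's law, I₁ = I₀ cos²(30° − 0°) = I₀ cos²(30°) = 0.75 I₀.
I₂ = I₁ cos²(75° − 30°) = 0.75 I₀ · cos²(45°) = 0.375 I₀.
I₃ = I₂ cos²(58° − 75°) = 0.375 I₀ · cos²(17°) = 0.3429 I₀.
So 313 W/m² = 0.3429 I₀, giving I₀ = 313/0.3429 = 912.7 W/m².

I₀ ≈ 913 W/m²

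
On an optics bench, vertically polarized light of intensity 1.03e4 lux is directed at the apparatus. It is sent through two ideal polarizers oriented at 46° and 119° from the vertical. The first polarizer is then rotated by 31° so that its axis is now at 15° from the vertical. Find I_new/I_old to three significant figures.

I_new/I_old ≈ 1.32

Before rotation:
I₁ = I₀ cos²(46° − 0°) = I₀ cos²(46°) = 0.4826 I₀.
I₂ = I₁ cos²(119° − 46°) = 0.4826 I₀ · cos²(73°) = 0.04125 I₀.
After rotation:
I₁ = I₀ cos²(15° − 0°) = I₀ cos²(15°) = 0.933 I₀.
Angle between axes 1 and 2: 76°. I₂ = 0.933 I₀ · cos²(76°) = 0.05461 I₀.
Ratio = 0.05461 / 0.04125 = 1.324.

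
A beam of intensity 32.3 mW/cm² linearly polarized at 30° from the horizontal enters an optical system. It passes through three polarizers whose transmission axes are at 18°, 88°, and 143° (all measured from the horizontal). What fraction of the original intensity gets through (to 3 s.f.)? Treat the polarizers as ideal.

I₁ = 32.3 mW/cm² · cos²(12°) = 30.9 mW/cm².
I₂ = I₁ · cos²(70°) = 30.9 · 0.117 = 3.615 mW/cm².
I₃ = I₂ · cos²(55°) = 3.615 · 0.329 = 1.189 mW/cm².
Transmitted fraction = 0.03682.

I/I₀ ≈ 0.0368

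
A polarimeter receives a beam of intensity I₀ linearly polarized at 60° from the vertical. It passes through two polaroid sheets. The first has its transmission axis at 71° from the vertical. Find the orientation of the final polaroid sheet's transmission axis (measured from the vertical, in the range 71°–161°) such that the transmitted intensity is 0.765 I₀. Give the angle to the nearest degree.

θ ≈ 98°

I₁ = I₀ cos²(71° − 60°) = I₀ cos²(11°) = 0.9636 I₀.
Need I₂/I₀ = 0.765, so cos²(θ − 71°) = 0.765 / 0.9636 = 0.7939.
θ − 71° = arccos(√0.7939) = 27.0°, giving θ ≈ 71 + 27.0 = 98.0°.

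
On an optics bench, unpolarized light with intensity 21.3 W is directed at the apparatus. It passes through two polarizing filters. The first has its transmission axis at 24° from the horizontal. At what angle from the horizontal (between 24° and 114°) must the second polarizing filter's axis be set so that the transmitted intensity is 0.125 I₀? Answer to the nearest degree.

θ ≈ 84°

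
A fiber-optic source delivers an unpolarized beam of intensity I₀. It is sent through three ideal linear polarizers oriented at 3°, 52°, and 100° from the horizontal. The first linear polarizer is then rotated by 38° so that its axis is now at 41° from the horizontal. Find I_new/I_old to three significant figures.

I_new/I_old ≈ 2.24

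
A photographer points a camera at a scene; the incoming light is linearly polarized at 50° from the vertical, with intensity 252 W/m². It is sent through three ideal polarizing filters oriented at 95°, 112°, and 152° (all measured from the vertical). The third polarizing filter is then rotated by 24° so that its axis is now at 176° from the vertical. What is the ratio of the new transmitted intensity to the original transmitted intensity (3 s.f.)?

I_new/I_old ≈ 0.327

Before rotation:
By Malus's law, I₁ = I₀ cos²(95° − 50°) = I₀ cos²(45°) = 0.5 I₀.
I₂ = I₁ cos²(112° − 95°) = 0.5 I₀ · cos²(17°) = 0.4573 I₀.
I₃ = I₂ cos²(152° − 112°) = 0.4573 I₀ · cos²(40°) = 0.2683 I₀.
After rotation:
I₁ = I₀ cos²(95° − 50°) = I₀ cos²(45°) = 0.5 I₀.
I₂ = I₁ cos²(112° − 95°) = 0.5 I₀ · cos²(17°) = 0.4573 I₀.
I₃ = I₂ cos²(176° − 112°) = 0.4573 I₀ · cos²(64°) = 0.08787 I₀.
Ratio = 0.08787 / 0.2683 = 0.3275.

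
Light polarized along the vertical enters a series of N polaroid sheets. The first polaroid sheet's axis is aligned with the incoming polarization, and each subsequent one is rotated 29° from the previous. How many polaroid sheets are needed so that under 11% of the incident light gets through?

First polarizer is aligned with the polarization: full transmission.
Each further stage multiplies by cos²(29°) = 0.765.
After N polarizers: T = 0.765^(N−1). Require T < 0.11 ⇒ N−1 > ln(0.11)/ln(0.765) = 8.24, so N−1 ≥ 9 and N = 10.
Check: N=10 gives T = 0.08969 < 0.11; N=9 gives T = 0.1172.

N = 10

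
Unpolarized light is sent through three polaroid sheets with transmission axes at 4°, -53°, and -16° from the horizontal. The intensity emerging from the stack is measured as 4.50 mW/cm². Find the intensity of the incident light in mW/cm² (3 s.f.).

Unpolarized light through the first polarizer → I₁ = ½ I₀, now polarized at 4°.
I₂ = I₁ cos²(-53° − 4°) = 0.5 I₀ · cos²(57°) = 0.1483 I₀.
I₃ = I₂ cos²(-16° + 53°) = 0.1483 I₀ · cos²(37°) = 0.0946 I₀.
So 4.50 mW/cm² = 0.0946 I₀, giving I₀ = 4.50/0.0946 = 47.57 mW/cm².

I₀ ≈ 47.6 mW/cm²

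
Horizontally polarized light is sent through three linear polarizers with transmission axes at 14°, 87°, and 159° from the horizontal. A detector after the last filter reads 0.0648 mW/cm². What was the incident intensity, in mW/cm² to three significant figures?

I₁ = I₀ cos²(14° − 0°) = I₀ cos²(14°) = 0.9415 I₀.
I₂ = I₁ cos²(87° − 14°) = 0.9415 I₀ · cos²(73°) = 0.08048 I₀.
I₃ = I₂ cos²(159° − 87°) = 0.08048 I₀ · cos²(72°) = 0.007685 I₀.
So 0.0648 mW/cm² = 0.007685 I₀, giving I₀ = 0.0648/0.007685 = 8.432 mW/cm².

I₀ ≈ 8.43 mW/cm²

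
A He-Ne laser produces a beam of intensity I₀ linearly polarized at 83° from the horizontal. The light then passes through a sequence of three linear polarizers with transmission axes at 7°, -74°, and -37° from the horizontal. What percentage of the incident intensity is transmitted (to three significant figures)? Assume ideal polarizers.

≈ 0.0914%

By Malus's law, I₁ = I₀ cos²(7° − 83°) = I₀ cos²(76°) = 0.05853 I₀.
I₂ = I₁ cos²(-74° − 7°) = 0.05853 I₀ · cos²(81°) = 0.001432 I₀.
I₃ = I₂ cos²(-37° + 74°) = 0.001432 I₀ · cos²(37°) = 0.0009135 I₀.
That is 0.09135% of the incident intensity.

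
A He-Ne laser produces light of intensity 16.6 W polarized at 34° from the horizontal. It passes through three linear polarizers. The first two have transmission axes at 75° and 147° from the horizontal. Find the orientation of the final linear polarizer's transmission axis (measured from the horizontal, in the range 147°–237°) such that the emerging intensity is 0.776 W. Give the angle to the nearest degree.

I₁ = I₀ cos²(75° − 34°) = I₀ cos²(41°) = 0.5696 I₀.
I₂ = I₁ cos²(147° − 75°) = 0.5696 I₀ · cos²(72°) = 0.05439 I₀.
Target fraction: 0.776 / 16.6 W = 0.04675 of I₀.
Need I₃/I₀ = 0.04675, so cos²(θ − 147°) = 0.04675 / 0.05439 = 0.8595.
θ − 147° = arccos(√0.8595) = 22.0°, giving θ ≈ 147 + 22.0 = 169.0°.

θ ≈ 169°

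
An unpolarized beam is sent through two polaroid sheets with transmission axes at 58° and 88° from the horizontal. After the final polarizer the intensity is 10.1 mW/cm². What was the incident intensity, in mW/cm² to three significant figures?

Unpolarized light through the first polarizer → I₁ = ½ I₀, now polarized at 58°.
I₂ = I₁ cos²(88° − 58°) = 0.5 I₀ · cos²(30°) = 0.375 I₀.
So 10.1 mW/cm² = 0.375 I₀, giving I₀ = 10.1/0.375 = 26.93 mW/cm².

I₀ ≈ 26.9 mW/cm²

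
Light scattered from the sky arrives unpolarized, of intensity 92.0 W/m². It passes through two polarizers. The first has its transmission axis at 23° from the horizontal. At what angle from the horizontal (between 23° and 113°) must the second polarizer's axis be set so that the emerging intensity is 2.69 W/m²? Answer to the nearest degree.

θ ≈ 99°

Unpolarized light through the first polarizer → I₁ = ½ I₀, now polarized at 23°.
Target fraction: 2.69 / 92.0 W/m² = 0.02924 of I₀.
Need I₂/I₀ = 0.02924, so cos²(θ − 23°) = 0.02924 / 0.5 = 0.05848.
θ − 23° = arccos(√0.05848) = 76.0°, giving θ ≈ 23 + 76.0 = 99.0°.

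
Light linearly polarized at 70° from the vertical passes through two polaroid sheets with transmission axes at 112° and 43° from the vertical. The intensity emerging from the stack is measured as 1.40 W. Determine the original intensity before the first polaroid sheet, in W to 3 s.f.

I₀ ≈ 19.7 W

I₁ = I₀ cos²(112° − 70°) = I₀ cos²(42°) = 0.5523 I₀.
I₂ = I₁ cos²(43° − 112°) = 0.5523 I₀ · cos²(69°) = 0.07093 I₀.
So 1.40 W = 0.07093 I₀, giving I₀ = 1.40/0.07093 = 19.74 W.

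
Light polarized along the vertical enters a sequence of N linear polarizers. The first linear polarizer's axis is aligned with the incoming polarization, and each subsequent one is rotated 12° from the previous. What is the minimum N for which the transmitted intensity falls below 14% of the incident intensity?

N = 46

First polarizer is aligned with the polarization: full transmission.
Each further stage multiplies by cos²(12°) = 0.9568.
After N polarizers: T = 0.9568^(N−1). Require T < 0.14 ⇒ N−1 > ln(0.14)/ln(0.9568) = 44.49, so N−1 ≥ 45 and N = 46.
Check: N=46 gives T = 0.1369 < 0.14; N=45 gives T = 0.1431.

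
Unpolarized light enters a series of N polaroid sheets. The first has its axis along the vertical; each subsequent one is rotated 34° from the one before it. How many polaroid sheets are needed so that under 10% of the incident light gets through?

N = 6

First polarizer halves the unpolarized light: factor 1/2.
Each further stage multiplies by cos²(34°) = 0.6873.
After N polarizers: T = 0.5·0.6873^(N−1). Require T < 0.10 ⇒ N−1 > ln(0.10/0.5)/ln(0.6873) = 4.29, so N−1 ≥ 5 and N = 6.
Check: N=6 gives T = 0.07669 < 0.10; N=5 gives T = 0.1116.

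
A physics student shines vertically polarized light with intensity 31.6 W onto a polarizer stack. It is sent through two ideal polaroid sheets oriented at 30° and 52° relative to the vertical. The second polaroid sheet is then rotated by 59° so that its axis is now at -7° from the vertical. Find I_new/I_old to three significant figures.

I_new/I_old ≈ 0.742

Before rotation:
I₁ = I₀ cos²(30° − 0°) = I₀ cos²(30°) = 0.75 I₀.
I₂ = I₁ cos²(52° − 30°) = 0.75 I₀ · cos²(22°) = 0.6448 I₀.
After rotation:
I₁ = I₀ cos²(30° − 0°) = I₀ cos²(30°) = 0.75 I₀.
I₂ = I₁ cos²(-7° − 30°) = 0.75 I₀ · cos²(37°) = 0.4784 I₀.
Ratio = 0.4784 / 0.6448 = 0.7419.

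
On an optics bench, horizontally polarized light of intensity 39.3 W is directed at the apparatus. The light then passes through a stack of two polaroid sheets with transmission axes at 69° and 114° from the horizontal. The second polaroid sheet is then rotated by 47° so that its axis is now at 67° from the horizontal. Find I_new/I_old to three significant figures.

I_new/I_old ≈ 2.00

Before rotation:
I₁ = I₀ cos²(69° − 0°) = I₀ cos²(69°) = 0.1284 I₀.
I₂ = I₁ cos²(114° − 69°) = 0.1284 I₀ · cos²(45°) = 0.06421 I₀.
After rotation:
I₁ = I₀ cos²(69° − 0°) = I₀ cos²(69°) = 0.1284 I₀.
I₂ = I₁ cos²(67° − 69°) = 0.1284 I₀ · cos²(2°) = 0.1283 I₀.
Ratio = 0.1283 / 0.06421 = 1.998.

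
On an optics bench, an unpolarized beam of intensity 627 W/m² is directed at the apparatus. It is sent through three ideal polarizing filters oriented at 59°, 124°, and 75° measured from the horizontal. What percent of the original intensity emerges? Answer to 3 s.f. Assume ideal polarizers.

Unpolarized light through the first polarizer → I₁ = 627 W/m²/2 = 313.5 W/m², polarized at 59°.
I₂ = I₁ · cos²(65°) = 313.5 · 0.1786 = 55.99 W/m².
I₃ = I₂ · cos²(49°) = 55.99 · 0.4304 = 24.1 W/m².
That is 3.844% of the incident intensity.

≈ 3.84%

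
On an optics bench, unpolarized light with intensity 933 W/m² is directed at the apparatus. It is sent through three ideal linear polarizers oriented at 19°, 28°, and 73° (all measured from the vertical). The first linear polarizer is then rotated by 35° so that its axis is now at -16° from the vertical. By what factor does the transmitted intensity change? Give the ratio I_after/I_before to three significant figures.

I_new/I_old ≈ 0.530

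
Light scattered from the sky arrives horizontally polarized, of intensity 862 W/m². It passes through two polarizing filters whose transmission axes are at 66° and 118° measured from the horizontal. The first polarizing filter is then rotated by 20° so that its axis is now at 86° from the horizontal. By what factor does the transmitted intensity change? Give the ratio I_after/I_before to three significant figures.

I_new/I_old ≈ 0.0558

Before rotation:
I₁ = I₀ cos²(66° − 0°) = I₀ cos²(66°) = 0.1654 I₀.
I₂ = I₁ cos²(118° − 66°) = 0.1654 I₀ · cos²(52°) = 0.06271 I₀.
After rotation:
I₁ = I₀ cos²(86° − 0°) = I₀ cos²(86°) = 0.004866 I₀.
I₂ = I₁ cos²(118° − 86°) = 0.004866 I₀ · cos²(32°) = 0.0035 I₀.
Ratio = 0.0035 / 0.06271 = 0.05581.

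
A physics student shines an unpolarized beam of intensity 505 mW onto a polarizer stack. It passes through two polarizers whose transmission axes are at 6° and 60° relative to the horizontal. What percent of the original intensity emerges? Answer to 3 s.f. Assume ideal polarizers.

Unpolarized light through the first polarizer → I₁ = 505 mW/2 = 252.5 mW, polarized at 6°.
I₂ = I₁ · cos²(54°) = 252.5 · 0.3455 = 87.24 mW.
That is 17.27% of the incident intensity.

≈ 17.3%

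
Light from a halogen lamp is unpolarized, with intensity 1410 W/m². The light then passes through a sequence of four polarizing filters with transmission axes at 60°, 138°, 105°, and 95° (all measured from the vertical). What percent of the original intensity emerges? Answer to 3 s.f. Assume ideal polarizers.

≈ 1.47%

Unpolarized light through the first polarizer → I₁ = 1410 W/m²/2 = 705 W/m², polarized at 60°.
I₂ = I₁ · cos²(78°) = 705 · 0.04323 = 30.48 W/m².
I₃ = I₂ · cos²(33°) = 30.48 · 0.7034 = 21.44 W/m².
I₄ = I₃ · cos²(10°) = 21.44 · 0.9698 = 20.79 W/m².
That is 1.474% of the incident intensity.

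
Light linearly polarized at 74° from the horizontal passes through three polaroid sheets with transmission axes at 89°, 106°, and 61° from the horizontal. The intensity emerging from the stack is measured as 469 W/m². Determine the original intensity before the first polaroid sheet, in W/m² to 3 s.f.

By Malus's law, I₁ = I₀ cos²(89° − 74°) = I₀ cos²(15°) = 0.933 I₀.
I₂ = I₁ cos²(106° − 89°) = 0.933 I₀ · cos²(17°) = 0.8533 I₀.
I₃ = I₂ cos²(61° − 106°) = 0.8533 I₀ · cos²(45°) = 0.4266 I₀.
So 469 W/m² = 0.4266 I₀, giving I₀ = 469/0.4266 = 1099 W/m².

I₀ ≈ 1100 W/m²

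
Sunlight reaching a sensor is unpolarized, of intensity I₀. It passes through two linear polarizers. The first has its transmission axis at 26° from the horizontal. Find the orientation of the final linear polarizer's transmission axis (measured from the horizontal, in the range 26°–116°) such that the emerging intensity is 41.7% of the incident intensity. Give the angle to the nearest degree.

θ ≈ 50°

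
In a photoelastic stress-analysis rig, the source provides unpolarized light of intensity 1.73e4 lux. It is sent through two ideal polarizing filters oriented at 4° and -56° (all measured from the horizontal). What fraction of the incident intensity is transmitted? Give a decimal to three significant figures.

I/I₀ ≈ 0.125

Unpolarized light through the first polarizer → I₁ = 1.73e4 lux/2 = 8650 lux, polarized at 4°.
I₂ = I₁ · cos²(60°) = 8650 · 0.25 = 2163 lux.
Transmitted fraction = 0.125.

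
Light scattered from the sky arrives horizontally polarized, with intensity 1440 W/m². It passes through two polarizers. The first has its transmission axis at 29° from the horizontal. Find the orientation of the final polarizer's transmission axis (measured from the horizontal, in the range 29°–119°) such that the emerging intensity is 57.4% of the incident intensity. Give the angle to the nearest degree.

θ ≈ 59°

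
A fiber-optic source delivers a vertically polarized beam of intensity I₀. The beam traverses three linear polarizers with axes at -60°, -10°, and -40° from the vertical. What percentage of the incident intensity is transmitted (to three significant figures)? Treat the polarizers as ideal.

By Malus's law, I₁ = I₀ cos²(-60° − 0°) = I₀ cos²(60°) = 0.25 I₀.
I₂ = I₁ cos²(-10° + 60°) = 0.25 I₀ · cos²(50°) = 0.1033 I₀.
I₃ = I₂ cos²(-40° + 10°) = 0.1033 I₀ · cos²(30°) = 0.07747 I₀.
That is 7.747% of the incident intensity.

≈ 7.75%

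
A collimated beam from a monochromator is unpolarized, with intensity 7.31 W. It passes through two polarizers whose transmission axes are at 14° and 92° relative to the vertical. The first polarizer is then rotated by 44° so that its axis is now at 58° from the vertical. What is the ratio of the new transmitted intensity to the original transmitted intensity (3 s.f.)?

I_new/I_old ≈ 15.9

Before rotation:
Unpolarized light through the first polarizer → I₁ = ½ I₀, now polarized at 14°.
I₂ = I₁ cos²(92° − 14°) = 0.5 I₀ · cos²(78°) = 0.02161 I₀.
After rotation:
Unpolarized light through the first polarizer → I₁ = ½ I₀, now polarized at 58°.
I₂ = I₁ cos²(92° − 58°) = 0.5 I₀ · cos²(34°) = 0.3437 I₀.
Ratio = 0.3437 / 0.02161 = 15.9.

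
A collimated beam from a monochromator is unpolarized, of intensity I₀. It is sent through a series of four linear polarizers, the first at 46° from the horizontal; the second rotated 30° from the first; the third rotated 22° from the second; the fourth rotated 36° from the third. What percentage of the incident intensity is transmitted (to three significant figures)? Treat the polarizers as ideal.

Unpolarized light through the first polarizer → I₁ = ½ I₀, now polarized at 46°.
I₂ = I₁ cos²(30°) = 0.5 · 0.75 I₀ = 0.375 I₀.
I₃ = I₂ cos²(22°) = 0.375 · 0.8597 I₀ = 0.3224 I₀.
I₄ = I₃ cos²(36°) = 0.3224 · 0.6545 I₀ = 0.211 I₀.
That is 21.1% of the incident intensity.

≈ 21.1%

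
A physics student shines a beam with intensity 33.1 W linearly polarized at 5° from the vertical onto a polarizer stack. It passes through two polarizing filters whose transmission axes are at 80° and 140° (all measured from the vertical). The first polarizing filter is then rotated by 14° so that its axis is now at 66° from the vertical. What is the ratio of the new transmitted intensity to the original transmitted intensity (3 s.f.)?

Before rotation:
I₁ = I₀ cos²(80° − 5°) = I₀ cos²(75°) = 0.06699 I₀.
I₂ = I₁ cos²(140° − 80°) = 0.06699 I₀ · cos²(60°) = 0.01675 I₀.
After rotation:
I₁ = I₀ cos²(66° − 5°) = I₀ cos²(61°) = 0.235 I₀.
I₂ = I₁ cos²(140° − 66°) = 0.235 I₀ · cos²(74°) = 0.01786 I₀.
Ratio = 0.01786 / 0.01675 = 1.066.

I_new/I_old ≈ 1.07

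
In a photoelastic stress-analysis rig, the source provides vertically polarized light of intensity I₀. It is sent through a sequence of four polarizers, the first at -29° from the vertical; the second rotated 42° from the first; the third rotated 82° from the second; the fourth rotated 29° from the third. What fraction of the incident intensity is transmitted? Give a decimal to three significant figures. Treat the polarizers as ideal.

≈ 0.00626 I₀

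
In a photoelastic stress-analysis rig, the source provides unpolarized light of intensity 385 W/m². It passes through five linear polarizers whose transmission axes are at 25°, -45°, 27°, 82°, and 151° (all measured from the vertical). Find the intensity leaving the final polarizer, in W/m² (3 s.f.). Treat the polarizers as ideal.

Unpolarized light through the first polarizer → I₁ = 385 W/m²/2 = 192.5 W/m², polarized at 25°.
I₂ = I₁ · cos²(70°) = 192.5 · 0.117 = 22.52 W/m².
I₃ = I₂ · cos²(72°) = 22.52 · 0.09549 = 2.15 W/m².
I₄ = I₃ · cos²(55°) = 2.15 · 0.329 = 0.7074 W/m².
I₅ = I₄ · cos²(69°) = 0.7074 · 0.1284 = 0.09085 W/m².

I ≈ 0.0909 W/m²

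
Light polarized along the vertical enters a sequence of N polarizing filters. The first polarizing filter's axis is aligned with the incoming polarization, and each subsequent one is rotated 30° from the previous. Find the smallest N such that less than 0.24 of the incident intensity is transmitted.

First polarizer is aligned with the polarization: full transmission.
Each further stage multiplies by cos²(30°) = 0.75.
After N polarizers: T = 0.75^(N−1). Require T < 0.24 ⇒ N−1 > ln(0.24)/ln(0.75) = 4.96, so N−1 ≥ 5 and N = 6.
Check: N=6 gives T = 0.2373 < 0.24; N=5 gives T = 0.3164.

N = 6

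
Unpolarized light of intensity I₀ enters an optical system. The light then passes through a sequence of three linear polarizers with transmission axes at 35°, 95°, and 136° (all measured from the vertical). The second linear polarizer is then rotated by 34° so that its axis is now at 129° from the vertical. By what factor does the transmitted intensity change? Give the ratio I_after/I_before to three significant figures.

I_new/I_old ≈ 0.0337

Before rotation:
Unpolarized light through the first polarizer → I₁ = ½ I₀, now polarized at 35°.
I₂ = I₁ cos²(95° − 35°) = 0.5 I₀ · cos²(60°) = 0.125 I₀.
I₃ = I₂ cos²(136° − 95°) = 0.125 I₀ · cos²(41°) = 0.0712 I₀.
After rotation:
Unpolarized light through the first polarizer → I₁ = ½ I₀, now polarized at 35°.
Angle between axes 1 and 2: 86°. I₂ = 0.5 I₀ · cos²(86°) = 0.002433 I₀.
I₃ = I₂ cos²(136° − 129°) = 0.002433 I₀ · cos²(7°) = 0.002397 I₀.
Ratio = 0.002397 / 0.0712 = 0.03366.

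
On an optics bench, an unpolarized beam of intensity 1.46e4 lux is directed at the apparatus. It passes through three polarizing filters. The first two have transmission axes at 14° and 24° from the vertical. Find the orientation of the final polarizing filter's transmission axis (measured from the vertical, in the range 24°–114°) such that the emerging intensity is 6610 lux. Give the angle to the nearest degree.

Unpolarized light through the first polarizer → I₁ = ½ I₀, now polarized at 14°.
I₂ = I₁ cos²(24° − 14°) = 0.5 I₀ · cos²(10°) = 0.4849 I₀.
Target fraction: 6610 / 1.46e4 lux = 0.4527 of I₀.
Need I₃/I₀ = 0.4527, so cos²(θ − 24°) = 0.4527 / 0.4849 = 0.9336.
θ − 24° = arccos(√0.9336) = 14.9°, giving θ ≈ 24 + 14.9 = 38.9°.

θ ≈ 39°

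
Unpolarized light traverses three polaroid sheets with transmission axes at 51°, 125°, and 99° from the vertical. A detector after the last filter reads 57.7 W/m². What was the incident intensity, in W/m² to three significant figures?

Unpolarized light through the first polarizer → I₁ = ½ I₀, now polarized at 51°.
I₂ = I₁ cos²(125° − 51°) = 0.5 I₀ · cos²(74°) = 0.03799 I₀.
I₃ = I₂ cos²(99° − 125°) = 0.03799 I₀ · cos²(26°) = 0.03069 I₀.
So 57.7 W/m² = 0.03069 I₀, giving I₀ = 57.7/0.03069 = 1880 W/m².

I₀ ≈ 1880 W/m²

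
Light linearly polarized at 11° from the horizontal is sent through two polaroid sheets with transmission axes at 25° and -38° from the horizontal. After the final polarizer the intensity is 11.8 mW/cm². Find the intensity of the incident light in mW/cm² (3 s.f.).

I₀ ≈ 60.8 mW/cm²

By Malus's law, I₁ = I₀ cos²(25° − 11°) = I₀ cos²(14°) = 0.9415 I₀.
I₂ = I₁ cos²(-38° − 25°) = 0.9415 I₀ · cos²(63°) = 0.194 I₀.
So 11.8 mW/cm² = 0.194 I₀, giving I₀ = 11.8/0.194 = 60.81 mW/cm².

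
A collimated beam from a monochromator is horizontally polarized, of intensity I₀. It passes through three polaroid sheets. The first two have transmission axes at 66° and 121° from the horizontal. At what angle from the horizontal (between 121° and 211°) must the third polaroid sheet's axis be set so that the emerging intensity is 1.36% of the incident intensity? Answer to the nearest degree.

By Malus's law, I₁ = I₀ cos²(66° − 0°) = I₀ cos²(66°) = 0.1654 I₀.
I₂ = I₁ cos²(121° − 66°) = 0.1654 I₀ · cos²(55°) = 0.05443 I₀.
Need I₃/I₀ = 0.0136, so cos²(θ − 121°) = 0.0136 / 0.05443 = 0.2499.
θ − 121° = arccos(√0.2499) = 60.0°, giving θ ≈ 121 + 60.0 = 181.0°.

θ ≈ 181°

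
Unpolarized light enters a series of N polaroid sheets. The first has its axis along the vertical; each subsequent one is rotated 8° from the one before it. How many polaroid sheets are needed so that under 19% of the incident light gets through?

N = 51

First polarizer halves the unpolarized light: factor 1/2.
Each further stage multiplies by cos²(8°) = 0.9806.
After N polarizers: T = 0.5·0.9806^(N−1). Require T < 0.19 ⇒ N−1 > ln(0.19/0.5)/ln(0.9806) = 49.47, so N−1 ≥ 50 and N = 51.
Check: N=51 gives T = 0.188 < 0.19; N=50 gives T = 0.1918.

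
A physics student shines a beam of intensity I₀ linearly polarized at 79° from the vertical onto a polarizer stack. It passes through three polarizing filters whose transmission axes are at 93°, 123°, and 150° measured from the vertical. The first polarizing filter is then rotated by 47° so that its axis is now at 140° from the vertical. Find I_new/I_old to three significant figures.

I_new/I_old ≈ 0.304

Before rotation:
I₁ = I₀ cos²(93° − 79°) = I₀ cos²(14°) = 0.9415 I₀.
I₂ = I₁ cos²(123° − 93°) = 0.9415 I₀ · cos²(30°) = 0.7061 I₀.
I₃ = I₂ cos²(150° − 123°) = 0.7061 I₀ · cos²(27°) = 0.5606 I₀.
After rotation:
I₁ = I₀ cos²(140° − 79°) = I₀ cos²(61°) = 0.235 I₀.
I₂ = I₁ cos²(123° − 140°) = 0.235 I₀ · cos²(17°) = 0.2149 I₀.
I₃ = I₂ cos²(150° − 123°) = 0.2149 I₀ · cos²(27°) = 0.1706 I₀.
Ratio = 0.1706 / 0.5606 = 0.3044.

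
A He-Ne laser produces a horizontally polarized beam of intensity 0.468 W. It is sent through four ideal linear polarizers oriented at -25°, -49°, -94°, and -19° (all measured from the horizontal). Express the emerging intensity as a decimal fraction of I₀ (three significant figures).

I/I₀ ≈ 0.0230

By Malus's law, I₁ = 0.468 W · cos²(25°) = 0.3844 W.
I₂ = I₁ · cos²(24°) = 0.3844 · 0.8346 = 0.3208 W.
I₃ = I₂ · cos²(45°) = 0.3208 · 0.5 = 0.1604 W.
I₄ = I₃ · cos²(75°) = 0.1604 · 0.06699 = 0.01075 W.
Transmitted fraction = 0.02296.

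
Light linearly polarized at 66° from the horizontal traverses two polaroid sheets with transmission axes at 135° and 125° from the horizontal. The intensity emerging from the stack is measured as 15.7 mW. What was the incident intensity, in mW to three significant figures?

I₁ = I₀ cos²(135° − 66°) = I₀ cos²(69°) = 0.1284 I₀.
I₂ = I₁ cos²(125° − 135°) = 0.1284 I₀ · cos²(10°) = 0.1246 I₀.
So 15.7 mW = 0.1246 I₀, giving I₀ = 15.7/0.1246 = 126 mW.

I₀ ≈ 126 mW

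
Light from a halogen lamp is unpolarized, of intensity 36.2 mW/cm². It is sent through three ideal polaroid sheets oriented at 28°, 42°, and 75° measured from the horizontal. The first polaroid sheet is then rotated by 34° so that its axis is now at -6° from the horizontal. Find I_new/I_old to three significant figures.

I_new/I_old ≈ 0.476

Before rotation:
Unpolarized light through the first polarizer → I₁ = ½ I₀, now polarized at 28°.
I₂ = I₁ cos²(42° − 28°) = 0.5 I₀ · cos²(14°) = 0.4707 I₀.
I₃ = I₂ cos²(75° − 42°) = 0.4707 I₀ · cos²(33°) = 0.3311 I₀.
After rotation:
Unpolarized light through the first polarizer → I₁ = ½ I₀, now polarized at -6°.
I₂ = I₁ cos²(42° + 6°) = 0.5 I₀ · cos²(48°) = 0.2239 I₀.
I₃ = I₂ cos²(75° − 42°) = 0.2239 I₀ · cos²(33°) = 0.1575 I₀.
Ratio = 0.1575 / 0.3311 = 0.4756.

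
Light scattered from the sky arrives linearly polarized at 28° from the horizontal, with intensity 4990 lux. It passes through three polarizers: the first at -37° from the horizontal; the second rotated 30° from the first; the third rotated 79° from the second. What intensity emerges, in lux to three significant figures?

By Malus's law, I₁ = 4990 lux · cos²(65°) = 891.2 lux.
I₂ = I₁ · cos²(30°) = 891.2 · 0.75 = 668.4 lux.
I₃ = I₂ · cos²(79°) = 668.4 · 0.03641 = 24.34 lux.

I ≈ 24.3 lux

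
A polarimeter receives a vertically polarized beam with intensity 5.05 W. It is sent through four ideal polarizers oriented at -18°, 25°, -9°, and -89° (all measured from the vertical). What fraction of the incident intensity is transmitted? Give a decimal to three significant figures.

I/I₀ ≈ 0.0100

I₁ = 5.05 W · cos²(18°) = 4.568 W.
I₂ = I₁ · cos²(43°) = 4.568 · 0.5349 = 2.443 W.
I₃ = I₂ · cos²(34°) = 2.443 · 0.6873 = 1.679 W.
I₄ = I₃ · cos²(80°) = 1.679 · 0.03015 = 0.05063 W.
Transmitted fraction = 0.01003.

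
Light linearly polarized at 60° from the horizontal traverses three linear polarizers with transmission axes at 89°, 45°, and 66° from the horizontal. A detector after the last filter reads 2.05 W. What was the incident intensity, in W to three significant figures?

By Malus's law, I₁ = I₀ cos²(89° − 60°) = I₀ cos²(29°) = 0.765 I₀.
I₂ = I₁ cos²(45° − 89°) = 0.765 I₀ · cos²(44°) = 0.3958 I₀.
I₃ = I₂ cos²(66° − 45°) = 0.3958 I₀ · cos²(21°) = 0.345 I₀.
So 2.05 W = 0.345 I₀, giving I₀ = 2.05/0.345 = 5.942 W.

I₀ ≈ 5.94 W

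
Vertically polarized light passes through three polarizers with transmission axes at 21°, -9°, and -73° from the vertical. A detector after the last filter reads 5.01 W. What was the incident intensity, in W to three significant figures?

I₀ ≈ 39.9 W

I₁ = I₀ cos²(21° − 0°) = I₀ cos²(21°) = 0.8716 I₀.
I₂ = I₁ cos²(-9° − 21°) = 0.8716 I₀ · cos²(30°) = 0.6537 I₀.
I₃ = I₂ cos²(-73° + 9°) = 0.6537 I₀ · cos²(64°) = 0.1256 I₀.
So 5.01 W = 0.1256 I₀, giving I₀ = 5.01/0.1256 = 39.88 W.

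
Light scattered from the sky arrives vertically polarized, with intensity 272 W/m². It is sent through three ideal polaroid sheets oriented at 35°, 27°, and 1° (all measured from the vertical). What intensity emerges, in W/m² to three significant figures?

I ≈ 145 W/m²

I₁ = 272 W/m² · cos²(35°) = 182.5 W/m².
I₂ = I₁ · cos²(8°) = 182.5 · 0.9806 = 179 W/m².
I₃ = I₂ · cos²(26°) = 179 · 0.8078 = 144.6 W/m².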